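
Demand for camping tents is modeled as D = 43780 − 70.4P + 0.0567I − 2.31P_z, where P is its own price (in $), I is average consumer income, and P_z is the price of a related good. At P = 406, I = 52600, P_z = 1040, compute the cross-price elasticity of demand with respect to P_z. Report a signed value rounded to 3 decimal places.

At the given values, D = 43780 − 70.4(406) + 0.0567(52600) − 2.31(1040) = 15777.62.
∂D/∂P_z = -2.31.
E = (-2.31) × (1040/15777.62) = -0.15226…

-0.152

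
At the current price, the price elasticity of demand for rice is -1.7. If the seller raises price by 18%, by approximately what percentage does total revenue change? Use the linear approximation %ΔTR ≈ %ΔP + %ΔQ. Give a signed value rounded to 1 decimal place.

-12.6%

%ΔQ ≈ Ed × %ΔP = (-1.7) × (+18%) = -30.6000%
%ΔTR ≈ %ΔP + %ΔQ = (+18%) + (-30.6000%) = -12.6000%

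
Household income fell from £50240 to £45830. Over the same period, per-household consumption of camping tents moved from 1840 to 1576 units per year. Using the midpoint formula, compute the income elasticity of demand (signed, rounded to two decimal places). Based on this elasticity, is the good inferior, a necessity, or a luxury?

%ΔQ = (1576 − 1840)/[( 1840 + 1576)/2] = -264/1708 = -0.154566…
%ΔIncome = (45830 − 50240)/[( 50240 + 45830)/2] = -4410/48035 = -0.091808…
E_income = (-264/1708) / (-4410/48035) = 1.6835…
E_income > 1 ⇒ normal good, luxury.

1.68; luxury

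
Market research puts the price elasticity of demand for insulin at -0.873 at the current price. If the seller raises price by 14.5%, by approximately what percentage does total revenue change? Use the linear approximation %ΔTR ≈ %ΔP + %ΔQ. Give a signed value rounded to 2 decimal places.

%ΔQ ≈ Ed × %ΔP = (-0.873) × (+14.5%) = -12.6585%
%ΔTR ≈ %ΔP + %ΔQ = (+14.5%) + (-12.6585%) = +1.8415%

+1.84%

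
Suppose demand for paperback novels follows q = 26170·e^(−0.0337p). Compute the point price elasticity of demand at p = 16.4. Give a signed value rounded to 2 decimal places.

dq/dp = −0.0337·q = -507.467. At p = 16.4, q = 15058.4.
Ed = (dq/dp)·(p/q) = (-507.467) × (16.4/15058.4) = -0.5526…

-0.55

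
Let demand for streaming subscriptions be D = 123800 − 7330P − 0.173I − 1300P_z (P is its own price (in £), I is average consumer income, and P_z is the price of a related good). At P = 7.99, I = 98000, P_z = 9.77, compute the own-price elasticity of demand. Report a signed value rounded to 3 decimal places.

At the given values, D = 123800 − 7330(7.99) − 0.173(98000) − 1300(9.77) = 35578.3.
∂D/∂P = −7330.
E = (-7330) × (7.99/35578.3) = -1.64613…

-1.646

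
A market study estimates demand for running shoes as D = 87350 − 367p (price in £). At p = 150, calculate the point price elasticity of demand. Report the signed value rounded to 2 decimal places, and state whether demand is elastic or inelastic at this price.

dD/dp = −367. At p = 150, D = 87350 − 367(150) = 32300.
Ed = (dD/dp)·(p/D) = −367 × (150/32300) = -1.7043…
|Ed| = 1.70 > 1, so demand is elastic.

-1.70; elastic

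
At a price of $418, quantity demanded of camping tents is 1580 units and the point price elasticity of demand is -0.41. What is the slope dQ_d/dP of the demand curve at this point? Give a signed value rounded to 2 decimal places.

Ed = (dQ_d/dP)·(P/Q_d) ⇒ dQ_d/dP = Ed·Q_d/P = (-0.41)·1580/418 = -1.5497…

-1.55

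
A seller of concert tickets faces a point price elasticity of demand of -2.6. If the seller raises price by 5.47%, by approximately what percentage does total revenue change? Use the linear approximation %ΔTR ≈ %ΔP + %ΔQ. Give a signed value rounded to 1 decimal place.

-8.8%

%ΔQ ≈ Ed × %ΔP = (-2.6) × (+5.47%) = -14.2220%
%ΔTR ≈ %ΔP + %ΔQ = (+5.47%) + (-14.2220%) = -8.7520%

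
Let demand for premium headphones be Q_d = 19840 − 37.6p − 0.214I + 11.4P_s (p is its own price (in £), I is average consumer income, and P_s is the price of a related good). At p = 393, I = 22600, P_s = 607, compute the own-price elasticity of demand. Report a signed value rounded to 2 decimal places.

-2.07

At the given values, Q_d = 19840 − 37.6(393) − 0.214(22600) + 11.4(607) = 7146.6.
∂Q_d/∂p = −37.6.
E = (-37.6) × (393/7146.6) = -2.0676…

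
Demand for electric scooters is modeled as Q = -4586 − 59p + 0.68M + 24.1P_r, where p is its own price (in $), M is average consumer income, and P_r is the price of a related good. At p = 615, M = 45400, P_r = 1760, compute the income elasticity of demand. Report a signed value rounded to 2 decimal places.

0.95

At the given values, Q = -4586 − 59(615) + 0.68(45400) + 24.1(1760) = 32417.
∂Q/∂M = 0.68.
E = (0.68) × (45400/32417) = 0.9523…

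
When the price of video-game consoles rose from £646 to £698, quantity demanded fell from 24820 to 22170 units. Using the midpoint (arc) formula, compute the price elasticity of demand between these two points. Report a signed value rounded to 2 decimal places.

%ΔQ = (22170 − 24820) / [(24820 + 22170)/2] = -2650/23495 = -0.112789…
%ΔP = (698 − 646) / [(646 + 698)/2] = 52/672 = 0.077380…
Arc Ed = %ΔQ / %ΔP = (-2650/23495) / (52/672) = -1.4575…

-1.46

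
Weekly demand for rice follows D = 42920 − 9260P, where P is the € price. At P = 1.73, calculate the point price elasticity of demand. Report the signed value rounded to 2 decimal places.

dD/dP = −9260. At P = 1.73, D = 42920 − 9260(1.73) = 26900.2.
Ed = (dD/dP)·(P/D) = −9260 × (1.73/26900.2) = -0.5955…

-0.60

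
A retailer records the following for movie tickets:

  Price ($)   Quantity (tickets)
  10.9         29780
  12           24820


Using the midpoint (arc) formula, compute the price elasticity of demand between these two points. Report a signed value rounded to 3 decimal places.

-1.891

%ΔQ = (24820 − 29780) / [(29780 + 24820)/2] = -4960/27300 = -0.181684…
%ΔP = (12 − 10.9) / [(10.9 + 12)/2] = 1.1/11.45 = 0.096069…
Arc Ed = %ΔQ / %ΔP = (-4960/27300) / (1.1/11.45) = -1.89117…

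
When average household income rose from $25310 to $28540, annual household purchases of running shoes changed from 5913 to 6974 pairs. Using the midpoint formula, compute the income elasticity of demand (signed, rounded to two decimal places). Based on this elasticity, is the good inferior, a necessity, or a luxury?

1.37; luxury

%ΔQ = (6974 − 5913)/[( 5913 + 6974)/2] = 1061/6443.5 = 0.164662…
%ΔIncome = (28540 − 25310)/[( 25310 + 28540)/2] = 3230/26925 = 0.119962…
E_income = (1061/6443.5) / (3230/26925) = 1.3726…
E_income > 1 ⇒ normal good, luxury.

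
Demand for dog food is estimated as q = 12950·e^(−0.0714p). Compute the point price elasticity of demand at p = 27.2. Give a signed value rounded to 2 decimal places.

dq/dp = −0.0714·q = -132.597. At p = 27.2, q = 1857.1.
Ed = (dq/dp)·(p/q) = (-132.597) × (27.2/1857.1) = -1.9420…

-1.94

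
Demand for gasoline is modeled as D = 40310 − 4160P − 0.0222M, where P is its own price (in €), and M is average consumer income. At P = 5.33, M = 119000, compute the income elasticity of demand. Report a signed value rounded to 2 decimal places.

-0.17

At the given values, D = 40310 − 4160(5.33) − 0.0222(119000) = 15495.4.
∂D/∂M = -0.0222.
E = (-0.0222) × (119000/15495.4) = -0.1704…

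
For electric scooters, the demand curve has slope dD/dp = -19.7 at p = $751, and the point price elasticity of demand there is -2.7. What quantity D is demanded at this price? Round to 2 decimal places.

5479.52

Ed = (dD/dp)·(p/D) ⇒ D = (dD/dp)·p/Ed = (-19.7)·751/(-2.7) = 5479.5185…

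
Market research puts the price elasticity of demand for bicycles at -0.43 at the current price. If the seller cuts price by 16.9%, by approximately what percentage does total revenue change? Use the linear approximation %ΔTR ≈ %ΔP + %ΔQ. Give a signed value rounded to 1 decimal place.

%ΔQ ≈ Ed × %ΔP = (-0.43) × (-16.9%) = +7.2670%
%ΔTR ≈ %ΔP + %ΔQ = (-16.9%) + (+7.2670%) = -9.6330%

-9.6%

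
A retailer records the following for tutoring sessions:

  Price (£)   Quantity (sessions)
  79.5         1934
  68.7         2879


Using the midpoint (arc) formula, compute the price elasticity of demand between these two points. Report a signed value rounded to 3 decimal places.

%ΔQ = (2879 − 1934) / [(1934 + 2879)/2] = 945/2406.5 = 0.392686…
%ΔP = (68.7 − 79.5) / [(79.5 + 68.7)/2] = -10.8/74.1 = -0.145748…
Arc Ed = %ΔQ / %ΔP = (945/2406.5) / (-10.8/74.1) = -2.69426…

-2.694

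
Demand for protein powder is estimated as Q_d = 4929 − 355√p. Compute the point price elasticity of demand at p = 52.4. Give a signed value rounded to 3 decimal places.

-0.545

dQ_d/dp = −355/(2√p) = -24.5207. At p = 52.4, Q_d = 2359.23.
Ed = (dQ_d/dp)·(p/Q_d) = (-24.5207) × (52.4/2359.23) = -0.54461…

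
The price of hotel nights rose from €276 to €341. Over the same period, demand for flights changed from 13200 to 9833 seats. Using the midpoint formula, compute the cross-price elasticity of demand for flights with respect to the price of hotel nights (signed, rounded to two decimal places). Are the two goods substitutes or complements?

%ΔQ_{flights} = (9833 − 13200)/avg = -3367/11516.5 = -0.292363…
%ΔP_{hotel nights} = (341 − 276)/avg = 65/308.5 = 0.210696…
E_cross = (-3367/11516.5) / (65/308.5) = -1.3876…
E_cross < 0 ⇒ the goods are complements.

-1.39; complements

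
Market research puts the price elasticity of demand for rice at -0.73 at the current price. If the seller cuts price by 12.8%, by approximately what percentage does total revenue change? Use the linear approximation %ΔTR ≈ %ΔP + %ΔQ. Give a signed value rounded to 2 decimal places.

%ΔQ ≈ Ed × %ΔP = (-0.73) × (-12.8%) = +9.3440%
%ΔTR ≈ %ΔP + %ΔQ = (-12.8%) + (+9.3440%) = -3.4560%

-3.46%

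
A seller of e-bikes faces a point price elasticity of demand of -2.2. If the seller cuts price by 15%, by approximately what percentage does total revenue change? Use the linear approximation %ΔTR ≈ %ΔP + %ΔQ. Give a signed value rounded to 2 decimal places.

%ΔQ ≈ Ed × %ΔP = (-2.2) × (-15%) = +33.0000%
%ΔTR ≈ %ΔP + %ΔQ = (-15%) + (+33.0000%) = +18.0000%

+18.00%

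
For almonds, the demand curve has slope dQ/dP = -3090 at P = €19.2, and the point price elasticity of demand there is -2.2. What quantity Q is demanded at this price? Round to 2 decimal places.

26967.27

Ed = (dQ/dP)·(P/Q) ⇒ Q = (dQ/dP)·P/Ed = (-3090)·19.2/(-2.2) = 26967.2727…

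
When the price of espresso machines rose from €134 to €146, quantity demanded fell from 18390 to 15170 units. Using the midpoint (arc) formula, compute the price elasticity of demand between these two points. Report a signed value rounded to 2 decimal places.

-2.24

%ΔQ = (15170 − 18390) / [(18390 + 15170)/2] = -3220/16780 = -0.191895…
%ΔP = (146 − 134) / [(134 + 146)/2] = 12/140 = 0.085714…
Arc Ed = %ΔQ / %ΔP = (-3220/16780) / (12/140) = -2.2387…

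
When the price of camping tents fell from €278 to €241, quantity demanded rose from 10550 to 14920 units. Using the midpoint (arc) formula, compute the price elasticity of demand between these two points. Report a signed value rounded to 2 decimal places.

-2.41

%ΔQ = (14920 − 10550) / [(10550 + 14920)/2] = 4370/12735 = 0.343148…
%ΔP = (241 − 278) / [(278 + 241)/2] = -37/259.5 = -0.142581…
Arc Ed = %ΔQ / %ΔP = (4370/12735) / (-37/259.5) = -2.4066…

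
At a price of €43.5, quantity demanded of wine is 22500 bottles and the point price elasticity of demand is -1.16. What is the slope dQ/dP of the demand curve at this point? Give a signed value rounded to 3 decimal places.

-600.000

Ed = (dQ/dP)·(P/Q) ⇒ dQ/dP = Ed·Q/P = (-1.16)·22500/43.5 = -600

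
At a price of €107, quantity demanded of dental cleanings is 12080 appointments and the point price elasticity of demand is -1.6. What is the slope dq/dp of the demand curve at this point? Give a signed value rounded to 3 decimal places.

Ed = (dq/dp)·(p/q) ⇒ dq/dp = Ed·q/p = (-1.6)·12080/107 = -180.63551…

-180.636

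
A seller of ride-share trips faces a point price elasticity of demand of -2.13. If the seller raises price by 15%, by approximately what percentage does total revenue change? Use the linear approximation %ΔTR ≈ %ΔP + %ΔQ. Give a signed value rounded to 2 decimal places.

%ΔQ ≈ Ed × %ΔP = (-2.13) × (+15%) = -31.9500%
%ΔTR ≈ %ΔP + %ΔQ = (+15%) + (-31.9500%) = -16.9500%

-16.95%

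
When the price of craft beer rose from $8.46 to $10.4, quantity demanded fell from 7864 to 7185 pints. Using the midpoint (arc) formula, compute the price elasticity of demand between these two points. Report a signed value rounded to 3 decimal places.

%ΔQ = (7185 − 7864) / [(7864 + 7185)/2] = -679/7524.5 = -0.090238…
%ΔP = (10.4 − 8.46) / [(8.46 + 10.4)/2] = 1.94/9.43 = 0.205726…
Arc Ed = %ΔQ / %ΔP = (-679/7524.5) / (1.94/9.43) = -0.43863…

-0.439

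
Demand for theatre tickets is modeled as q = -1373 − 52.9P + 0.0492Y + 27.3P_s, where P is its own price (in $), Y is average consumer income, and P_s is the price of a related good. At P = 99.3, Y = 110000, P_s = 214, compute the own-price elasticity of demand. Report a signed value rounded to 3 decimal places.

At the given values, q = -1373 − 52.9(99.3) + 0.0492(110000) + 27.3(214) = 4628.23.
∂q/∂P = −52.9.
E = (-52.9) × (99.3/4628.23) = -1.13498…

-1.135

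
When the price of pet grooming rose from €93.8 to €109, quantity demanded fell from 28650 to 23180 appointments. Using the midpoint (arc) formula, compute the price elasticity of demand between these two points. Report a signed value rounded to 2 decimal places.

%ΔQ = (23180 − 28650) / [(28650 + 23180)/2] = -5470/25915 = -0.211074…
%ΔP = (109 − 93.8) / [(93.8 + 109)/2] = 15.2/101.4 = 0.149901…
Arc Ed = %ΔQ / %ΔP = (-5470/25915) / (15.2/101.4) = -1.4080…

-1.41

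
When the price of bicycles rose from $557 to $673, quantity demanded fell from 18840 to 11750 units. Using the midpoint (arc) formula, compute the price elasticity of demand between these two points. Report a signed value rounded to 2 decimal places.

-2.46

%ΔQ = (11750 − 18840) / [(18840 + 11750)/2] = -7090/15295 = -0.463550…
%ΔP = (673 − 557) / [(557 + 673)/2] = 116/615 = 0.188617…
Arc Ed = %ΔQ / %ΔP = (-7090/15295) / (116/615) = -2.4576…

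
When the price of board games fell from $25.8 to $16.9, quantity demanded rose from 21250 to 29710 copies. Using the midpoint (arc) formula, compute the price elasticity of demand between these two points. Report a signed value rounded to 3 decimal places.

%ΔQ = (29710 − 21250) / [(21250 + 29710)/2] = 8460/25480 = 0.332025…
%ΔP = (16.9 − 25.8) / [(25.8 + 16.9)/2] = -8.9/21.35 = -0.416861…
Arc Ed = %ΔQ / %ΔP = (8460/25480) / (-8.9/21.35) = -0.79648…

-0.796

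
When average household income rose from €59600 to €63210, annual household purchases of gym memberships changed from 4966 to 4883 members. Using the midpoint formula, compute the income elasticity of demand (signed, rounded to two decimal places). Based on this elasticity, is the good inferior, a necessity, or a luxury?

-0.29; inferior

%ΔQ = (4883 − 4966)/[( 4966 + 4883)/2] = -83/4924.5 = -0.016854…
%ΔIncome = (63210 − 59600)/[( 59600 + 63210)/2] = 3610/61405 = 0.058790…
E_income = (-83/4924.5) / (3610/61405) = -0.2866…
E_income < 0 ⇒ inferior good.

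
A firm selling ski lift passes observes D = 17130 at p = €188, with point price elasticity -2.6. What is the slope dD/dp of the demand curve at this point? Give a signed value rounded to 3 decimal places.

Ed = (dD/dp)·(p/D) ⇒ dD/dp = Ed·D/p = (-2.6)·17130/188 = -236.90425…

-236.904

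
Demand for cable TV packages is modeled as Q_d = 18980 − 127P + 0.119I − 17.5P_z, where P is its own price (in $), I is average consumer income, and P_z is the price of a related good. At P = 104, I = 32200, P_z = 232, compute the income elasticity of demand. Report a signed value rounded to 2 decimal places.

0.69

At the given values, Q_d = 18980 − 127(104) + 0.119(32200) − 17.5(232) = 5543.8.
∂Q_d/∂I = 0.119.
E = (0.119) × (32200/5543.8) = 0.6911…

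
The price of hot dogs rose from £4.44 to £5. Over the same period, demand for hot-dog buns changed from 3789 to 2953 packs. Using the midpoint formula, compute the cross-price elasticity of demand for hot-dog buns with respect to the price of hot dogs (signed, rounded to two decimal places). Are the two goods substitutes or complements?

%ΔQ_{hot-dog buns} = (2953 − 3789)/avg = -836/3371 = -0.247997…
%ΔP_{hot dogs} = (5 − 4.44)/avg = 0.56/4.72 = 0.118644…
E_cross = (-836/3371) / (0.56/4.72) = -2.0902…
E_cross < 0 ⇒ the goods are complements.

-2.09; complements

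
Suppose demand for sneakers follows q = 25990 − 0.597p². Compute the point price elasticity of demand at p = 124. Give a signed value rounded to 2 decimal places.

-1.09

dq/dp = −2·0.597·p = -148.056. At p = 124, q = 16810.528.
Ed = (dq/dp)·(p/q) = (-148.056) × (124/16810.528) = -1.0921…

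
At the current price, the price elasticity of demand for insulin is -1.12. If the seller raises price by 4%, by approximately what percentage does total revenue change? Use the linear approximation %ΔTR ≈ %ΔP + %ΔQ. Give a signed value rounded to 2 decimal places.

%ΔQ ≈ Ed × %ΔP = (-1.12) × (+4%) = -4.4800%
%ΔTR ≈ %ΔP + %ΔQ = (+4%) + (-4.4800%) = -0.4800%

-0.48%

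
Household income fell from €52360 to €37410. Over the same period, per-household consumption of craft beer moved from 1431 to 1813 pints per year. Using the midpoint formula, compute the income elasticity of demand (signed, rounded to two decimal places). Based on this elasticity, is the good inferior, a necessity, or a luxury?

-0.71; inferior

%ΔQ = (1813 − 1431)/[( 1431 + 1813)/2] = 382/1622 = 0.235511…
%ΔIncome = (37410 − 52360)/[( 52360 + 37410)/2] = -14950/44885 = -0.333073…
E_income = (382/1622) / (-14950/44885) = -0.7070…
E_income < 0 ⇒ inferior good.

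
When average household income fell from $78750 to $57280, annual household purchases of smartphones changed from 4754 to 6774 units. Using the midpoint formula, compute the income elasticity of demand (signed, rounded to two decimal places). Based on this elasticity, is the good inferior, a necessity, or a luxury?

-1.11; inferior

%ΔQ = (6774 − 4754)/[( 4754 + 6774)/2] = 2020/5764 = 0.350451…
%ΔIncome = (57280 − 78750)/[( 78750 + 57280)/2] = -21470/68015 = -0.315665…
E_income = (2020/5764) / (-21470/68015) = -1.1101…
E_income < 0 ⇒ inferior good.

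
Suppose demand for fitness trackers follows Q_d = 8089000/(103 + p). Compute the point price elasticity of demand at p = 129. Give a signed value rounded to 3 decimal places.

-0.556

dQ_d/dp = −8089000/(103 + p)² = -150.286. At p = 129, Q_d = 34866.4.
Ed = (dQ_d/dp)·(p/Q_d) = (-150.286) × (129/34866.4) = -0.55603…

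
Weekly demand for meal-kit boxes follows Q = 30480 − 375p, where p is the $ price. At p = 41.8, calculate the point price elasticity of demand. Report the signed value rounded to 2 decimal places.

dQ/dp = −375. At p = 41.8, Q = 30480 − 375(41.8) = 14805.
Ed = (dQ/dp)·(p/Q) = −375 × (41.8/14805) = -1.0587…

-1.06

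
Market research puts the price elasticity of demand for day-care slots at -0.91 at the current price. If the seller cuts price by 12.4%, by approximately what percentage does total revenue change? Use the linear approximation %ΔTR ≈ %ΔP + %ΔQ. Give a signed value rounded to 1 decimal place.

-1.1%

%ΔQ ≈ Ed × %ΔP = (-0.91) × (-12.4%) = +11.2840%
%ΔTR ≈ %ΔP + %ΔQ = (-12.4%) + (+11.2840%) = -1.1160%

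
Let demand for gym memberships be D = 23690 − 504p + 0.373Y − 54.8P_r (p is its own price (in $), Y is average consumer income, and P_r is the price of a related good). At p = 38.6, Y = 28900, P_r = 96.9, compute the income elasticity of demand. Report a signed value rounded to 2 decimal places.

At the given values, D = 23690 − 504(38.6) + 0.373(28900) − 54.8(96.9) = 9705.18.
∂D/∂Y = 0.373.
E = (0.373) × (28900/9705.18) = 1.1107…

1.11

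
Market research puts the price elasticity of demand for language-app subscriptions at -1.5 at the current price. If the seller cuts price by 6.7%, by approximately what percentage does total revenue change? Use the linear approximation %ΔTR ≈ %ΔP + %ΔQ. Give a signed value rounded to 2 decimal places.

%ΔQ ≈ Ed × %ΔP = (-1.5) × (-6.7%) = +10.0500%
%ΔTR ≈ %ΔP + %ΔQ = (-6.7%) + (+10.0500%) = +3.3500%

+3.35%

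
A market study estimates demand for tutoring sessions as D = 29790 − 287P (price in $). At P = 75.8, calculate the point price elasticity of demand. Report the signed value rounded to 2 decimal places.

dD/dP = −287. At P = 75.8, D = 29790 − 287(75.8) = 8035.4.
Ed = (dD/dP)·(P/D) = −287 × (75.8/8035.4) = -2.7073…

-2.71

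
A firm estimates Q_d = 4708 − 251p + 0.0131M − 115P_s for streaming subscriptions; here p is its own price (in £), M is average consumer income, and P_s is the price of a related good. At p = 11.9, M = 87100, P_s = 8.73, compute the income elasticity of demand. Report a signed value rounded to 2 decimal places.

0.61

At the given values, Q_d = 4708 − 251(11.9) + 0.0131(87100) − 115(8.73) = 1858.16.
∂Q_d/∂M = 0.0131.
E = (0.0131) × (87100/1858.16) = 0.6140…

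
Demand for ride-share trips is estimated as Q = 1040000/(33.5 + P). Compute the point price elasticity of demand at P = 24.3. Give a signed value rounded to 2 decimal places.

-0.42

dQ/dP = −1040000/(33.5 + P)² = -311.299. At P = 24.3, Q = 17993.1.
Ed = (dQ/dP)·(P/Q) = (-311.299) × (24.3/17993.1) = -0.4204…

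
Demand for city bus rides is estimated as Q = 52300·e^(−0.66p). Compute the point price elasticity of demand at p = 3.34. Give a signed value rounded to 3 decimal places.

dQ/dp = −0.66·Q = -3807.91. At p = 3.34, Q = 5769.56.
Ed = (dQ/dp)·(p/Q) = (-3807.91) × (3.34/5769.56) = -2.2044

-2.204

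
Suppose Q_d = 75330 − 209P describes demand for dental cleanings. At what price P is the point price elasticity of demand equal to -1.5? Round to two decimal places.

216.26

Ed = −209P/(75330 − 209P). Set this equal to -1.5:
209P = 1.5·(75330 − 209P) ⇒ 209P(1 + 1.5) = 1.5·75330
P = 1.5·75330 / (209·2.5) = 216.2583…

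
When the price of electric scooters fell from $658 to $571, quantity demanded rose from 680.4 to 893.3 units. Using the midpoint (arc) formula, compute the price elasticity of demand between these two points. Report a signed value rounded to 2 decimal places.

%ΔQ = (893.3 − 680.4) / [(680.4 + 893.3)/2] = 212.9/786.85 = 0.270572…
%ΔP = (571 − 658) / [(658 + 571)/2] = -87/614.5 = -0.141578…
Arc Ed = %ΔQ / %ΔP = (212.9/786.85) / (-87/614.5) = -1.9111…

-1.91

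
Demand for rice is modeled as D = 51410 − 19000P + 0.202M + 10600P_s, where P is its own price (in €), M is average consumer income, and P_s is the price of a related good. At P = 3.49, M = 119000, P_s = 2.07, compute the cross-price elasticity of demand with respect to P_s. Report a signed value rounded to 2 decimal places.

0.71

At the given values, D = 51410 − 19000(3.49) + 0.202(119000) + 10600(2.07) = 31080.
∂D/∂P_s = 10600.
E = (10600) × (2.07/31080) = 0.7059…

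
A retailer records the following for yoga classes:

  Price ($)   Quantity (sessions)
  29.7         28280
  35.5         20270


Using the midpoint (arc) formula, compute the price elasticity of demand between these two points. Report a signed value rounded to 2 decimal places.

-1.85

%ΔQ = (20270 − 28280) / [(28280 + 20270)/2] = -8010/24275 = -0.329969…
%ΔP = (35.5 − 29.7) / [(29.7 + 35.5)/2] = 5.8/32.6 = 0.177914…
Arc Ed = %ΔQ / %ΔP = (-8010/24275) / (5.8/32.6) = -1.8546…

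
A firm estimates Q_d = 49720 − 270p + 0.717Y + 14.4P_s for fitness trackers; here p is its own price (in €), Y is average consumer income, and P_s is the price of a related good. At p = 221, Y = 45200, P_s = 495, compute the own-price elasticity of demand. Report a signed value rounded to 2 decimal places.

-2.02

At the given values, Q_d = 49720 − 270(221) + 0.717(45200) + 14.4(495) = 29586.4.
∂Q_d/∂p = −270.
E = (-270) × (221/29586.4) = -2.0168…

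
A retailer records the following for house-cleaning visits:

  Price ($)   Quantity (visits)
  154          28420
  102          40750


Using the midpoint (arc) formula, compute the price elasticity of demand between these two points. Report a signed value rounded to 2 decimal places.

%ΔQ = (40750 − 28420) / [(28420 + 40750)/2] = 12330/34585 = 0.356512…
%ΔP = (102 − 154) / [(154 + 102)/2] = -52/128 = -0.40625
Arc Ed = %ΔQ / %ΔP = (12330/34585) / (-52/128) = -0.8775…

-0.88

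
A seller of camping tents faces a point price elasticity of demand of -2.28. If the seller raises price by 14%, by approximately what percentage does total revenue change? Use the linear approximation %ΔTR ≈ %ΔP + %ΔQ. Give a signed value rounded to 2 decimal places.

%ΔQ ≈ Ed × %ΔP = (-2.28) × (+14%) = -31.9200%
%ΔTR ≈ %ΔP + %ΔQ = (+14%) + (-31.9200%) = -17.9200%

-17.92%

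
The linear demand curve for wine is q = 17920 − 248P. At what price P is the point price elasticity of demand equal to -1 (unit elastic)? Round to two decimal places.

36.13

Ed = −248P/(17920 − 248P). Set this equal to -1:
248P = 1·(17920 − 248P) ⇒ 248P(1 + 1) = 1·17920
P = 1·17920 / (248·2) = 36.1290…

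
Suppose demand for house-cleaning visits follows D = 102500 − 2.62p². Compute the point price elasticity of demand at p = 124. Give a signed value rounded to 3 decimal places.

dD/dp = −2·2.62·p = -649.76. At p = 124, D = 62214.88.
Ed = (dD/dp)·(p/D) = (-649.76) × (124/62214.88) = -1.29503…

-1.295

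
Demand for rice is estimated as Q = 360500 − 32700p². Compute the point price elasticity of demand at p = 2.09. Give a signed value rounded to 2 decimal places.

dQ/dp = −2·32700·p = -136686. At p = 2.09, Q = 217663.13.
Ed = (dQ/dp)·(p/Q) = (-136686) × (2.09/217663.13) = -1.3124…

-1.31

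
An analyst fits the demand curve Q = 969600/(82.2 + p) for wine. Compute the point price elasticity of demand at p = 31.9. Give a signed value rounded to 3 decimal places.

dQ/dp = −969600/(82.2 + p)² = -74.4769. At p = 31.9, Q = 8497.81.
Ed = (dQ/dp)·(p/Q) = (-74.4769) × (31.9/8497.81) = -0.27957…

-0.280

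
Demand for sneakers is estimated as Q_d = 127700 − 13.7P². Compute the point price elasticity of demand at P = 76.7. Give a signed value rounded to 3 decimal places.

dQ_d/dP = −2·13.7·P = -2101.58. At P = 76.7, Q_d = 47104.407.
Ed = (dQ_d/dP)·(P/Q_d) = (-2101.58) × (76.7/47104.407) = -3.42199…

-3.422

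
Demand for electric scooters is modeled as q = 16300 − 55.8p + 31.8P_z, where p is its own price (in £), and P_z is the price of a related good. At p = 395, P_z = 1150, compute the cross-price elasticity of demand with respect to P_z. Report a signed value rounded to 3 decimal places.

At the given values, q = 16300 − 55.8(395) + 31.8(1150) = 30829.
∂q/∂P_z = 31.8.
E = (31.8) × (1150/30829) = 1.18622…

1.186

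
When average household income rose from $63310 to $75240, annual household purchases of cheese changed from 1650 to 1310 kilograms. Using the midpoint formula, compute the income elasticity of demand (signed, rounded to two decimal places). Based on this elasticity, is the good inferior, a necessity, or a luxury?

-1.33; inferior

%ΔQ = (1310 − 1650)/[( 1650 + 1310)/2] = -340/1480 = -0.229729…
%ΔIncome = (75240 − 63310)/[( 63310 + 75240)/2] = 11930/69275 = 0.172212…
E_income = (-340/1480) / (11930/69275) = -1.3339…
E_income < 0 ⇒ inferior good.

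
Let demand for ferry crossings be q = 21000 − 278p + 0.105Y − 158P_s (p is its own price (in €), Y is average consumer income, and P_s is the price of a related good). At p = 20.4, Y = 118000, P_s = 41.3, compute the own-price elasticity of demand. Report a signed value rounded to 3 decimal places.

-0.268

At the given values, q = 21000 − 278(20.4) + 0.105(118000) − 158(41.3) = 21193.4.
∂q/∂p = −278.
E = (-278) × (20.4/21193.4) = -0.26759…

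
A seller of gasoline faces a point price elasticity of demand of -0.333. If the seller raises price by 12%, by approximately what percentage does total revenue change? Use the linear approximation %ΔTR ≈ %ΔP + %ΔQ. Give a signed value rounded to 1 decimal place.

%ΔQ ≈ Ed × %ΔP = (-0.333) × (+12%) = -3.9960%
%ΔTR ≈ %ΔP + %ΔQ = (+12%) + (-3.9960%) = +8.0040%

+8.0%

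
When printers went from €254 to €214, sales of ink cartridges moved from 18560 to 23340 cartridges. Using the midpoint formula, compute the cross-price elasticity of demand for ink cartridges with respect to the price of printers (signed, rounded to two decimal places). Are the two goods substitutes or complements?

-1.33; complements

%ΔQ_{ink cartridges} = (23340 − 18560)/avg = 4780/20950 = 0.228162…
%ΔP_{printers} = (214 − 254)/avg = -40/234 = -0.170940…
E_cross = (4780/20950) / (-40/234) = -1.3347…
E_cross < 0 ⇒ the goods are complements.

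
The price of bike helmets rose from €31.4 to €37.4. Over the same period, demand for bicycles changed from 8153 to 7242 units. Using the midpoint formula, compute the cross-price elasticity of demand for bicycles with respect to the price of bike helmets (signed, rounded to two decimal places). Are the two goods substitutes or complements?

-0.68; complements

%ΔQ_{bicycles} = (7242 − 8153)/avg = -911/7697.5 = -0.118350…
%ΔP_{bike helmets} = (37.4 − 31.4)/avg = 6/34.4 = 0.174418…
E_cross = (-911/7697.5) / (6/34.4) = -0.6785…
E_cross < 0 ⇒ the goods are complements.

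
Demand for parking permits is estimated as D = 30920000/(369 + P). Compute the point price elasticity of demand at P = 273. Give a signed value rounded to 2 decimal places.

dD/dP = −30920000/(369 + P)² = -75.0187. At P = 273, D = 48162.
Ed = (dD/dP)·(P/D) = (-75.0187) × (273/48162) = -0.4252…

-0.43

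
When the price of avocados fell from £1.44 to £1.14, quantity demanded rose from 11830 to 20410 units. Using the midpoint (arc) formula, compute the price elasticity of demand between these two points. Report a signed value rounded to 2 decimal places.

-2.29

%ΔQ = (20410 − 11830) / [(11830 + 20410)/2] = 8580/16120 = 0.532258…
%ΔP = (1.14 − 1.44) / [(1.44 + 1.14)/2] = -0.3/1.29 = -0.232558…
Arc Ed = %ΔQ / %ΔP = (8580/16120) / (-0.3/1.29) = -2.2887…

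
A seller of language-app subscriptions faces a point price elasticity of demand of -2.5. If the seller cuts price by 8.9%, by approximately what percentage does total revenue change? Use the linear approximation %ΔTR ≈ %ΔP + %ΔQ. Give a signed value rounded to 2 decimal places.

%ΔQ ≈ Ed × %ΔP = (-2.5) × (-8.9%) = +22.2500%
%ΔTR ≈ %ΔP + %ΔQ = (-8.9%) + (+22.2500%) = +13.3500%

+13.35%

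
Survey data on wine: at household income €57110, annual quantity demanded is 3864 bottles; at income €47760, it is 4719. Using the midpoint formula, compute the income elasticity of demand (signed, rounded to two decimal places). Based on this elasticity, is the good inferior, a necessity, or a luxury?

-1.12; inferior

%ΔQ = (4719 − 3864)/[( 3864 + 4719)/2] = 855/4291.5 = 0.199231…
%ΔIncome = (47760 − 57110)/[( 57110 + 47760)/2] = -9350/52435 = -0.178316…
E_income = (855/4291.5) / (-9350/52435) = -1.1172…
E_income < 0 ⇒ inferior good.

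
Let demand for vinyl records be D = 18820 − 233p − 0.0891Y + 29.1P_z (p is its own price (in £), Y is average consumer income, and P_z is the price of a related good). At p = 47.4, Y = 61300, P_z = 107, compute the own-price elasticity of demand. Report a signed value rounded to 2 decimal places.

At the given values, D = 18820 − 233(47.4) − 0.0891(61300) + 29.1(107) = 5427.67.
∂D/∂p = −233.
E = (-233) × (47.4/5427.67) = -2.0347…

-2.03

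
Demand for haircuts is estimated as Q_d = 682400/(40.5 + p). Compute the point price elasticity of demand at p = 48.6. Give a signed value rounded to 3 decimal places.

-0.545

dQ_d/dp = −682400/(40.5 + p)² = -85.9575. At p = 48.6, Q_d = 7658.81.
Ed = (dQ_d/dp)·(p/Q_d) = (-85.9575) × (48.6/7658.81) = -0.54545…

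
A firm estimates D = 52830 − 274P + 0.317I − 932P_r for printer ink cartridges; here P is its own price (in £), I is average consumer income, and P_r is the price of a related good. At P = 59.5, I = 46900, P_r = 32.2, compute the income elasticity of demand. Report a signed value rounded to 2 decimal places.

At the given values, D = 52830 − 274(59.5) + 0.317(46900) − 932(32.2) = 21383.9.
∂D/∂I = 0.317.
E = (0.317) × (46900/21383.9) = 0.6952…

0.70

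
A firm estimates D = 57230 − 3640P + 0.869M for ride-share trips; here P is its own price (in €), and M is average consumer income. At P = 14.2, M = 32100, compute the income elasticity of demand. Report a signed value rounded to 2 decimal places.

At the given values, D = 57230 − 3640(14.2) + 0.869(32100) = 33436.9.
∂D/∂M = 0.869.
E = (0.869) × (32100/33436.9) = 0.8342…

0.83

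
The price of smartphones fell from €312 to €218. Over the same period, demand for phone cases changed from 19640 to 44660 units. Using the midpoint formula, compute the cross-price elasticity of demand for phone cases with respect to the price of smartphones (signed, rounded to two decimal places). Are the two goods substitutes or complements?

%ΔQ_{phone cases} = (44660 − 19640)/avg = 25020/32150 = 0.778227…
%ΔP_{smartphones} = (218 − 312)/avg = -94/265 = -0.354716…
E_cross = (25020/32150) / (-94/265) = -2.1939…
E_cross < 0 ⇒ the goods are complements.

-2.19; complements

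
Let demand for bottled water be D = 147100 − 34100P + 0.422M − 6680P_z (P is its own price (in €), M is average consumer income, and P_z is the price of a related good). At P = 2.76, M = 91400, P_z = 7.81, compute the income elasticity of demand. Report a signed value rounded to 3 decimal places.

At the given values, D = 147100 − 34100(2.76) + 0.422(91400) − 6680(7.81) = 39384.
∂D/∂M = 0.422.
E = (0.422) × (91400/39384) = 0.97935…

0.979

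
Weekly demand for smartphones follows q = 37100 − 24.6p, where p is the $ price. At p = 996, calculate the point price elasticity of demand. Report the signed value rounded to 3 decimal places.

-1.945

dq/dp = −24.6. At p = 996, q = 37100 − 24.6(996) = 12598.4.
Ed = (dq/dp)·(p/q) = −24.6 × (996/12598.4) = -1.94481…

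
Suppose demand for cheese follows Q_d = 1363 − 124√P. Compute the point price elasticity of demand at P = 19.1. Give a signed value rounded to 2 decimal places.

-0.33

dQ_d/dP = −124/(2√P) = -14.1865. At P = 19.1, Q_d = 821.076.
Ed = (dQ_d/dP)·(P/Q_d) = (-14.1865) × (19.1/821.076) = -0.3300…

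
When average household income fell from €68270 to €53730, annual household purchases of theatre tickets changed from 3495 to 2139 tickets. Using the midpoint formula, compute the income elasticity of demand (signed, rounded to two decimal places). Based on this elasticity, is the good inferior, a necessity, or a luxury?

2.02; luxury

%ΔQ = (2139 − 3495)/[( 3495 + 2139)/2] = -1356/2817 = -0.481363…
%ΔIncome = (53730 − 68270)/[( 68270 + 53730)/2] = -14540/61000 = -0.238360…
E_income = (-1356/2817) / (-14540/61000) = 2.0194…
E_income > 1 ⇒ normal good, luxury.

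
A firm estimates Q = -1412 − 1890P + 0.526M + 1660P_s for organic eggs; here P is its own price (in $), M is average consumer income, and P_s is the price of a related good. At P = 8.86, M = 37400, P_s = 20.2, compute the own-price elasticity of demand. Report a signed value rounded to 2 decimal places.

At the given values, Q = -1412 − 1890(8.86) + 0.526(37400) + 1660(20.2) = 35047.
∂Q/∂P = −1890.
E = (-1890) × (8.86/35047) = -0.4777…

-0.48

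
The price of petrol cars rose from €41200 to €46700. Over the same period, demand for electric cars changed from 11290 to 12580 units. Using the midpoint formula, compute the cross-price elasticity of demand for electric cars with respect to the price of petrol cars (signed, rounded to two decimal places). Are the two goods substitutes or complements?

%ΔQ_{electric cars} = (12580 − 11290)/avg = 1290/11935 = 0.108085…
%ΔP_{petrol cars} = (46700 − 41200)/avg = 5500/43950 = 0.125142…
E_cross = (1290/11935) / (5500/43950) = 0.8637…
E_cross > 0 ⇒ the goods are substitutes.

0.86; substitutes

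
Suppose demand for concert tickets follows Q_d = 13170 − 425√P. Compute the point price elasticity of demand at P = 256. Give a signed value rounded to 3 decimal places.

-0.534

dQ_d/dP = −425/(2√P) = -13.2812. At P = 256, Q_d = 6370.
Ed = (dQ_d/dP)·(P/Q_d) = (-13.2812) × (256/6370) = -0.53375…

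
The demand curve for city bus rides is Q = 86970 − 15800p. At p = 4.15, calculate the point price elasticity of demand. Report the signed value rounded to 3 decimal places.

-3.064

dQ/dp = −15800. At p = 4.15, Q = 86970 − 15800(4.15) = 21400.
Ed = (dQ/dp)·(p/Q) = −15800 × (4.15/21400) = -3.06401…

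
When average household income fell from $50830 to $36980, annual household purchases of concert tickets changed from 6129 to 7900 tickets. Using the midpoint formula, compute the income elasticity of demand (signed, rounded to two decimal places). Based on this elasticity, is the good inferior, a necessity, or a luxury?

%ΔQ = (7900 − 6129)/[( 6129 + 7900)/2] = 1771/7014.5 = 0.252477…
%ΔIncome = (36980 − 50830)/[( 50830 + 36980)/2] = -13850/43905 = -0.315453…
E_income = (1771/7014.5) / (-13850/43905) = -0.8003…
E_income < 0 ⇒ inferior good.

-0.80; inferior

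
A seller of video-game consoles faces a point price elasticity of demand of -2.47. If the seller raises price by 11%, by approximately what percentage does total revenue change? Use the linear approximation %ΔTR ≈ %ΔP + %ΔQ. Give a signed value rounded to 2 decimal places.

-16.17%

%ΔQ ≈ Ed × %ΔP = (-2.47) × (+11%) = -27.1700%
%ΔTR ≈ %ΔP + %ΔQ = (+11%) + (-27.1700%) = -16.1700%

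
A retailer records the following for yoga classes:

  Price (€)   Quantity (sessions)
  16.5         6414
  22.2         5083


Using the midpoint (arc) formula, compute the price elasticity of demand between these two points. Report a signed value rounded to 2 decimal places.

%ΔQ = (5083 − 6414) / [(6414 + 5083)/2] = -1331/5748.5 = -0.231538…
%ΔP = (22.2 − 16.5) / [(16.5 + 22.2)/2] = 5.7/19.35 = 0.294573…
Arc Ed = %ΔQ / %ΔP = (-1331/5748.5) / (5.7/19.35) = -0.7860…

-0.79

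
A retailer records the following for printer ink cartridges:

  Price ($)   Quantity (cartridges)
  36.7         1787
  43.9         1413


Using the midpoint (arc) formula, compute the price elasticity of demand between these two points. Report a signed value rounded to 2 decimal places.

%ΔQ = (1413 − 1787) / [(1787 + 1413)/2] = -374/1600 = -0.23375
%ΔP = (43.9 − 36.7) / [(36.7 + 43.9)/2] = 7.2/40.3 = 0.178660…
Arc Ed = %ΔQ / %ΔP = (-374/1600) / (7.2/40.3) = -1.3083…

-1.31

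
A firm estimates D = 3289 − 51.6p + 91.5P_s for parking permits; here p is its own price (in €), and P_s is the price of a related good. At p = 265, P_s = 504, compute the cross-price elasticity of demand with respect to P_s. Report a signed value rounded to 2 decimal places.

1.29

At the given values, D = 3289 − 51.6(265) + 91.5(504) = 35731.
∂D/∂P_s = 91.5.
E = (91.5) × (504/35731) = 1.2906…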